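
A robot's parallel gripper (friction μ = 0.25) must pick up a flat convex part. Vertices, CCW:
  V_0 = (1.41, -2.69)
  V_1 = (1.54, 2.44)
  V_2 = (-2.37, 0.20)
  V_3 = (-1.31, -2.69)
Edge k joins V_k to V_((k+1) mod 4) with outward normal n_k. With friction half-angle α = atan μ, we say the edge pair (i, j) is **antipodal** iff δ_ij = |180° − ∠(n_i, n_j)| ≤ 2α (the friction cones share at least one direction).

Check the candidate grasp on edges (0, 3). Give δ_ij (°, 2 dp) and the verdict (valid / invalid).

α = atan 0.25 = 14.04°;  2α = 28.07°
edge 0: e_0 = (+0.13, +5.13);  n_0 = (+0.9997, -0.0253)
edge 3: e_3 = (+2.72, +0.00);  n_3 = (+0.0000, -1.0000)
∠(n_0, n_3) = 88.55°
δ = |180° − 88.55°| = 91.45°
91.45° > 2α = 28.07°  →  invalid

δ = 91.45°, invalid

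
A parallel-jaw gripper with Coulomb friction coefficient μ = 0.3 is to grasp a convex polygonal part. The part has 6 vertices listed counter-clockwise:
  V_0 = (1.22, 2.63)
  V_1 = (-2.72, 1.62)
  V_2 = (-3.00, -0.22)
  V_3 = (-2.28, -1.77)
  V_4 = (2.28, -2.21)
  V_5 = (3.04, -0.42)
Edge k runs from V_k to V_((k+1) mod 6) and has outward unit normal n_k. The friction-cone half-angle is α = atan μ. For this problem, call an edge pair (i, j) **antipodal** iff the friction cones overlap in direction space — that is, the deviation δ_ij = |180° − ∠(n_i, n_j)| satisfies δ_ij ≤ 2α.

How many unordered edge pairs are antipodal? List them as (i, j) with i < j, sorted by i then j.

α = atan 0.3 = 16.70°;  2α = 33.40°
n_0 = (-0.2483, +0.9687)
n_1 = (-0.9886, +0.1504)
n_2 = (-0.9069, -0.4213)
n_3 = (-0.0960, -0.9954)
n_4 = (+0.9205, -0.3908)
n_5 = (+0.8587, +0.5124)
  (0,1): δ = 113.03°  ·
  (0,2): δ = 79.46°  ·
  (0,3): δ = 19.89°  ✓
  (0,4): δ = 52.62°  ·
  (0,5): δ = 106.45°  ·
  (1,2): δ = 146.43°  ·
  (1,3): δ = 86.86°  ·
  (1,4): δ = 14.35°  ✓
  (1,5): δ = 39.48°  ·
  (2,3): δ = 120.43°  ·
  (2,4): δ = 47.92°  ·
  (2,5): δ = 5.91°  ✓
  (3,4): δ = 107.49°  ·
  (3,5): δ = 53.66°  ·
  (4,5): δ = 126.17°  ·
antipodal pairs: 3

count = 3; pairs: (0,3), (1,4), (2,5)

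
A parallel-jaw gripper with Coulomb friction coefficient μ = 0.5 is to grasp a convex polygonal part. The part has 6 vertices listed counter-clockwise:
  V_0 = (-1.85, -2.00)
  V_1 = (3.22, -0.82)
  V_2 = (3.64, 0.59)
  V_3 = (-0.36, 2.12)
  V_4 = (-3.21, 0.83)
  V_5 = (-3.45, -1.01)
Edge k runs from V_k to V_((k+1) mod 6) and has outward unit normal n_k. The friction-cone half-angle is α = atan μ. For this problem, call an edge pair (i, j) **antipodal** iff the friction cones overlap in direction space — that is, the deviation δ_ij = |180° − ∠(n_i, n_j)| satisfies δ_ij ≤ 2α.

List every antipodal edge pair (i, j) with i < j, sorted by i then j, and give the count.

count = 5; pairs: (0,2), (0,3), (1,3), (1,4), (2,5)

α = atan 0.5 = 26.57°;  2α = 53.13°
n_0 = (+0.2267, -0.9740)
n_1 = (+0.9584, -0.2855)
n_2 = (+0.3573, +0.9340)
n_3 = (-0.4124, +0.9110)
n_4 = (-0.9916, +0.1293)
n_5 = (-0.5262, -0.8504)
  (0,1): δ = 119.69°  ·
  (0,2): δ = 34.03°  ✓
  (0,3): δ = 11.25°  ✓
  (0,4): δ = 69.47°  ·
  (0,5): δ = 135.15°  ·
  (1,2): δ = 94.34°  ·
  (1,3): δ = 49.06°  ✓
  (1,4): δ = 9.16°  ✓
  (1,5): δ = 74.84°  ·
  (2,3): δ = 134.72°  ·
  (2,4): δ = 76.50°  ·
  (2,5): δ = 10.82°  ✓
  (3,4): δ = 121.78°  ·
  (3,5): δ = 56.10°  ·
  (4,5): δ = 114.32°  ·
antipodal pairs: 5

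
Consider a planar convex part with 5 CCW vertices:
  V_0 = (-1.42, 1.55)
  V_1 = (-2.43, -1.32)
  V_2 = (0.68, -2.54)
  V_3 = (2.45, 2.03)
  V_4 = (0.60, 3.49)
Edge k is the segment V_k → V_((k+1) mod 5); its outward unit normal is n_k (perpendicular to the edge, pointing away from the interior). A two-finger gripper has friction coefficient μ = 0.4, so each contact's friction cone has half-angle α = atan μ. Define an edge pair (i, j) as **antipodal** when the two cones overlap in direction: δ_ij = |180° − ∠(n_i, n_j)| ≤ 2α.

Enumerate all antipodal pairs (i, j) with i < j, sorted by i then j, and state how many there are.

α = atan 0.4 = 21.80°;  2α = 43.60°
n_0 = (-0.9433, +0.3320)
n_1 = (-0.3652, -0.9309)
n_2 = (+0.9325, -0.3612)
n_3 = (+0.6195, +0.7850)
n_4 = (-0.6927, +0.7212)
  (0,1): δ = 92.03°  ·
  (0,2): δ = 1.78°  ✓
  (0,3): δ = 71.11°  ·
  (0,4): δ = 153.23°  ·
  (1,2): δ = 89.75°  ·
  (1,3): δ = 16.86°  ✓
  (1,4): δ = 65.26°  ·
  (2,3): δ = 107.11°  ·
  (2,4): δ = 24.99°  ✓
  (3,4): δ = 97.88°  ·
antipodal pairs: 3

count = 3; pairs: (0,2), (1,3), (2,4)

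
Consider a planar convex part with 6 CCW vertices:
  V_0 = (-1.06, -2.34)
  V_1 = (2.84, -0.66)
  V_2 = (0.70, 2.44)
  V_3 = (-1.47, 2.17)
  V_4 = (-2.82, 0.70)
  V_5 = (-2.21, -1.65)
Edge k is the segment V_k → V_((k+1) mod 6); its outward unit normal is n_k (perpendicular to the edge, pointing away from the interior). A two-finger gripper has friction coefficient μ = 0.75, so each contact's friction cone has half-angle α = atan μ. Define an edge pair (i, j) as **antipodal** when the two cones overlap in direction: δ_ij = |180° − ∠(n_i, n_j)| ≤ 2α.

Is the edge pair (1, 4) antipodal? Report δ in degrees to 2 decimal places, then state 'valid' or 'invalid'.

δ = 20.07°, valid

α = atan 0.75 = 36.87°;  2α = 73.74°
edge 1: e_1 = (-2.14, +3.10);  n_1 = (+0.8230, +0.5681)
edge 4: e_4 = (+0.61, -2.35);  n_4 = (-0.9679, -0.2512)
∠(n_1, n_4) = 159.93°
δ = |180° − 159.93°| = 20.07°
20.07° ≤ 2α = 73.74°  →  valid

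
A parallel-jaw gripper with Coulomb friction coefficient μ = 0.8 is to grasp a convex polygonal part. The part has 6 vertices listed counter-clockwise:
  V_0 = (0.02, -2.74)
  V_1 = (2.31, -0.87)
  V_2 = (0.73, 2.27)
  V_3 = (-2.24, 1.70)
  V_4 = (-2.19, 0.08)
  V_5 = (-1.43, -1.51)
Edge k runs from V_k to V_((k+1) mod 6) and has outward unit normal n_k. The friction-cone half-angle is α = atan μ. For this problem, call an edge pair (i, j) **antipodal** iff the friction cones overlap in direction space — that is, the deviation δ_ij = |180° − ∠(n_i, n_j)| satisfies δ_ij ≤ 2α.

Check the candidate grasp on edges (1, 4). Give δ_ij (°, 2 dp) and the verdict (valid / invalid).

α = atan 0.8 = 38.66°;  2α = 77.32°
edge 1: e_1 = (-1.58, +3.14);  n_1 = (+0.8933, +0.4495)
edge 4: e_4 = (+0.76, -1.59);  n_4 = (-0.9022, -0.4313)
∠(n_1, n_4) = 178.84°
δ = |180° − 178.84°| = 1.16°
1.16° ≤ 2α = 77.32°  →  valid

δ = 1.16°, valid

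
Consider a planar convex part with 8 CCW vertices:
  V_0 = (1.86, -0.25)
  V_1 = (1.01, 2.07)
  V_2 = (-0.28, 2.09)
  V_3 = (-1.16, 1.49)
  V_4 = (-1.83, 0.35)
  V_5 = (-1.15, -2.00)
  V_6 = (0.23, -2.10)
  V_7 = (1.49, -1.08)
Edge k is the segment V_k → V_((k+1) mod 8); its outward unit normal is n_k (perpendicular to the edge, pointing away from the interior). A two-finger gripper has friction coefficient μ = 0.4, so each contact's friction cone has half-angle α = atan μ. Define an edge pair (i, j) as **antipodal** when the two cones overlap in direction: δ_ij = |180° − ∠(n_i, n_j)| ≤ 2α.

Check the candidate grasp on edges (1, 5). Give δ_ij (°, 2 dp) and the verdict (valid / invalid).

δ = 3.26°, valid

α = atan 0.4 = 21.80°;  2α = 43.60°
edge 1: e_1 = (-1.29, +0.02);  n_1 = (+0.0155, +0.9999)
edge 5: e_5 = (+1.38, -0.10);  n_5 = (-0.0723, -0.9974)
∠(n_1, n_5) = 176.74°
δ = |180° − 176.74°| = 3.26°
3.26° ≤ 2α = 43.60°  →  valid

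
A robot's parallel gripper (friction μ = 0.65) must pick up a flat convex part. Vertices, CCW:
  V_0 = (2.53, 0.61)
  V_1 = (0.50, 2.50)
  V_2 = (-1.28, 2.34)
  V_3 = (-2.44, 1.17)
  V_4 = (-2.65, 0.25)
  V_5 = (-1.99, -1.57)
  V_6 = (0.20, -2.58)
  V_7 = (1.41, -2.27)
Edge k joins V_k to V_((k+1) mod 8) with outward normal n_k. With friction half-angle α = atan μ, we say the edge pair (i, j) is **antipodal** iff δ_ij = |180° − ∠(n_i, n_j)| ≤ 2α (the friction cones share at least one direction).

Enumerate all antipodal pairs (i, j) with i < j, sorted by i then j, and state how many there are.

count = 12; pairs: (0,3), (0,4), (0,5), (0,6), (1,5), (1,6), (1,7), (2,6), (2,7), (3,6), (3,7), (4,7)

α = atan 0.65 = 33.02°;  2α = 66.05°
n_0 = (+0.6814, +0.7319)
n_1 = (-0.0895, +0.9960)
n_2 = (-0.7101, +0.7041)
n_3 = (-0.9749, +0.2225)
n_4 = (-0.9401, -0.3409)
n_5 = (-0.4188, -0.9081)
n_6 = (+0.2482, -0.9687)
n_7 = (+0.9320, -0.3624)
  (0,1): δ = 131.91°  ·
  (0,2): δ = 91.80°  ·
  (0,3): δ = 59.90°  ✓
  (0,4): δ = 27.11°  ✓
  (0,5): δ = 18.20°  ✓
  (0,6): δ = 57.32°  ✓
  (0,7): δ = 111.70°  ·
  (1,2): δ = 139.89°  ·
  (1,3): δ = 107.99°  ·
  (1,4): δ = 75.20°  ·
  (1,5): δ = 29.89°  ✓
  (1,6): δ = 9.23°  ✓
  (1,7): δ = 63.61°  ✓
  (2,3): δ = 148.10°  ·
  (2,4): δ = 115.31°  ·
  (2,5): δ = 70.00°  ·
  (2,6): δ = 30.88°  ✓
  (2,7): δ = 23.50°  ✓
  (3,4): δ = 147.21°  ·
  (3,5): δ = 101.90°  ·
  (3,6): δ = 62.77°  ✓
  (3,7): δ = 8.39°  ✓
  (4,5): δ = 134.69°  ·
  (4,6): δ = 95.56°  ·
  (4,7): δ = 41.18°  ✓
  (5,6): δ = 140.87°  ·
  (5,7): δ = 86.49°  ·
  (6,7): δ = 125.62°  ·
antipodal pairs: 12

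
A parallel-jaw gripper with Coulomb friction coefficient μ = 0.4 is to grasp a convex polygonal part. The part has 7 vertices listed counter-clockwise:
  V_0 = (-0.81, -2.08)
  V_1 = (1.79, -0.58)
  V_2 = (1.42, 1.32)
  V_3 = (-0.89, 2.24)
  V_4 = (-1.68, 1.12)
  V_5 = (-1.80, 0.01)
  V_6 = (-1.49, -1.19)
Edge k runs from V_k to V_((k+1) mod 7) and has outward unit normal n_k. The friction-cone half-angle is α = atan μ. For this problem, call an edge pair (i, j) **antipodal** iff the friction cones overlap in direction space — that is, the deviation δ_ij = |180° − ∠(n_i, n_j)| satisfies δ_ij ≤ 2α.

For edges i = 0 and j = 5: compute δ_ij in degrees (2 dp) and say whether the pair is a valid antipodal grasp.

α = atan 0.4 = 21.80°;  2α = 43.60°
edge 0: e_0 = (+2.60, +1.50);  n_0 = (+0.4997, -0.8662)
edge 5: e_5 = (+0.31, -1.20);  n_5 = (-0.9682, -0.2501)
∠(n_0, n_5) = 105.50°
δ = |180° − 105.50°| = 74.50°
74.50° > 2α = 43.60°  →  invalid

δ = 74.50°, invalid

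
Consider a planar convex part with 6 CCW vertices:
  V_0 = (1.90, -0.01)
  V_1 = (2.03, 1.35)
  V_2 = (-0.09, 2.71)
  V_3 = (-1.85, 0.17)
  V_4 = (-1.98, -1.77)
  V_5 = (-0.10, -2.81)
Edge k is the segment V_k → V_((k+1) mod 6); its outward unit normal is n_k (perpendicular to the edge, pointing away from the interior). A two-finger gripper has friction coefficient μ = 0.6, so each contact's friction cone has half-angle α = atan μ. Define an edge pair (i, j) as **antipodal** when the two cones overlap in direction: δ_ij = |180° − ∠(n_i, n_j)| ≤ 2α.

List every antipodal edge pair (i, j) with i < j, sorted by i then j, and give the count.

α = atan 0.6 = 30.96°;  2α = 61.93°
n_0 = (+0.9955, -0.0952)
n_1 = (+0.5400, +0.8417)
n_2 = (-0.8220, +0.5695)
n_3 = (-0.9978, +0.0669)
n_4 = (-0.4841, -0.8750)
n_5 = (+0.8137, -0.5812)
  (0,1): δ = 117.22°  ·
  (0,2): δ = 29.26°  ✓
  (0,3): δ = 1.63°  ✓
  (0,4): δ = 66.51°  ·
  (0,5): δ = 149.92°  ·
  (1,2): δ = 92.04°  ·
  (1,3): δ = 61.15°  ✓
  (1,4): δ = 3.73°  ✓
  (1,5): δ = 87.14°  ·
  (2,3): δ = 149.12°  ·
  (2,4): δ = 84.23°  ·
  (2,5): δ = 0.82°  ✓
  (3,4): δ = 115.12°  ·
  (3,5): δ = 31.70°  ✓
  (4,5): δ = 96.59°  ·
antipodal pairs: 6

count = 6; pairs: (0,2), (0,3), (1,3), (1,4), (2,5), (3,5)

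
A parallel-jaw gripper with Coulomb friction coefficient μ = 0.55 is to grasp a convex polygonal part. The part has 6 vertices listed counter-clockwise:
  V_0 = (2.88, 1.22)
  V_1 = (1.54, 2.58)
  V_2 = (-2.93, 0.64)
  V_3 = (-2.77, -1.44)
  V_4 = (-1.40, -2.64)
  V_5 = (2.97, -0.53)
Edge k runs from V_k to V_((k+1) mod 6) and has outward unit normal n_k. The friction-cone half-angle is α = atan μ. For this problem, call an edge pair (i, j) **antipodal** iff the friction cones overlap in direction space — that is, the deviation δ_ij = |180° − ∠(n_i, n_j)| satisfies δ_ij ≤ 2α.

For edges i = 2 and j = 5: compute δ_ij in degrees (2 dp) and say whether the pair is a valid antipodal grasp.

α = atan 0.55 = 28.81°;  2α = 57.62°
edge 2: e_2 = (+0.16, -2.08);  n_2 = (-0.9971, -0.0767)
edge 5: e_5 = (-0.09, +1.75);  n_5 = (+0.9987, +0.0514)
∠(n_2, n_5) = 178.55°
δ = |180° − 178.55°| = 1.45°
1.45° ≤ 2α = 57.62°  →  valid

δ = 1.45°, valid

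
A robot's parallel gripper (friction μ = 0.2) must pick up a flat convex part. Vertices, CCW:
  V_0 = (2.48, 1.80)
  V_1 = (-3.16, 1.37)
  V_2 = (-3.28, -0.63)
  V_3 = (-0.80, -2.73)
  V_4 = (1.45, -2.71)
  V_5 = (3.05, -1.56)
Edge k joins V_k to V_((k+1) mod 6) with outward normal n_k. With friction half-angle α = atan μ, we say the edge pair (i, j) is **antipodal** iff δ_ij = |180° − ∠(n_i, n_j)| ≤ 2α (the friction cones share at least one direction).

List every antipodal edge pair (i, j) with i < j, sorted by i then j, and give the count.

α = atan 0.2 = 11.31°;  2α = 22.62°
n_0 = (-0.0760, +0.9971)
n_1 = (-0.9982, +0.0599)
n_2 = (-0.6462, -0.7632)
n_3 = (+0.0089, -1.0000)
n_4 = (+0.5836, -0.8120)
n_5 = (+0.9859, +0.1673)
  (0,1): δ = 97.79°  ·
  (0,2): δ = 44.62°  ·
  (0,3): δ = 3.85°  ✓
  (0,4): δ = 31.35°  ·
  (0,5): δ = 95.27°  ·
  (1,2): δ = 126.82°  ·
  (1,3): δ = 86.06°  ·
  (1,4): δ = 50.86°  ·
  (1,5): δ = 13.06°  ✓
  (2,3): δ = 139.23°  ·
  (2,4): δ = 104.04°  ·
  (2,5): δ = 40.11°  ·
  (3,4): δ = 144.80°  ·
  (3,5): δ = 80.88°  ·
  (4,5): δ = 116.08°  ·
antipodal pairs: 2

count = 2; pairs: (0,3), (1,5)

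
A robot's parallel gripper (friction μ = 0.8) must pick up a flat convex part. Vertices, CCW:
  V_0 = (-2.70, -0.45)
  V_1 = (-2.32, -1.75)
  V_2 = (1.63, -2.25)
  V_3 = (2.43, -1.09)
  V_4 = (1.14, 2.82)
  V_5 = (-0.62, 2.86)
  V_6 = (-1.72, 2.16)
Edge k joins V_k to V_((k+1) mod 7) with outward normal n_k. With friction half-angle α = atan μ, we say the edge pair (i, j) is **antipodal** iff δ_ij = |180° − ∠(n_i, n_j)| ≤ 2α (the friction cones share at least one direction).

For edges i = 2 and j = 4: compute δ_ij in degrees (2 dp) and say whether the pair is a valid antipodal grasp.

α = atan 0.8 = 38.66°;  2α = 77.32°
edge 2: e_2 = (+0.80, +1.16);  n_2 = (+0.8232, -0.5677)
edge 4: e_4 = (-1.76, +0.04);  n_4 = (+0.0227, +0.9997)
∠(n_2, n_4) = 123.29°
δ = |180° − 123.29°| = 56.71°
56.71° ≤ 2α = 77.32°  →  valid

δ = 56.71°, valid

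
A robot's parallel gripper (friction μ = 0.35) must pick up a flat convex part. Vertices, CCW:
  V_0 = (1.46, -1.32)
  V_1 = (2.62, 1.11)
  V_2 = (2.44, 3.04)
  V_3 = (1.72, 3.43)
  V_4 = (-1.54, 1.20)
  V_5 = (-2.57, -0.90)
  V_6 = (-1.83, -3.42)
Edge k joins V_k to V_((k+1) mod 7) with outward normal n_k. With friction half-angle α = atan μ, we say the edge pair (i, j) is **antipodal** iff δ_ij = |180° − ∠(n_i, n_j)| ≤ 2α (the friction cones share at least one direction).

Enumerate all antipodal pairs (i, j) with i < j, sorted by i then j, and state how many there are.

count = 6; pairs: (0,3), (0,4), (1,4), (1,5), (3,6), (4,6)

α = atan 0.35 = 19.29°;  2α = 38.58°
n_0 = (+0.9024, -0.4308)
n_1 = (+0.9957, +0.0929)
n_2 = (+0.4763, +0.8793)
n_3 = (-0.5646, +0.8254)
n_4 = (-0.8978, +0.4404)
n_5 = (-0.9595, -0.2818)
n_6 = (+0.5380, -0.8429)
  (0,1): δ = 149.15°  ·
  (0,2): δ = 92.92°  ·
  (0,3): δ = 30.11°  ✓
  (0,4): δ = 0.61°  ✓
  (0,5): δ = 41.88°  ·
  (0,6): δ = 148.07°  ·
  (1,2): δ = 123.77°  ·
  (1,3): δ = 60.95°  ·
  (1,4): δ = 31.46°  ✓
  (1,5): δ = 11.04°  ✓
  (1,6): δ = 117.22°  ·
  (2,3): δ = 117.18°  ·
  (2,4): δ = 87.68°  ·
  (2,5): δ = 45.19°  ·
  (2,6): δ = 60.99°  ·
  (3,4): δ = 150.50°  ·
  (3,5): δ = 108.01°  ·
  (3,6): δ = 1.82°  ✓
  (4,5): δ = 137.51°  ·
  (4,6): δ = 31.32°  ✓
  (5,6): δ = 73.81°  ·
antipodal pairs: 6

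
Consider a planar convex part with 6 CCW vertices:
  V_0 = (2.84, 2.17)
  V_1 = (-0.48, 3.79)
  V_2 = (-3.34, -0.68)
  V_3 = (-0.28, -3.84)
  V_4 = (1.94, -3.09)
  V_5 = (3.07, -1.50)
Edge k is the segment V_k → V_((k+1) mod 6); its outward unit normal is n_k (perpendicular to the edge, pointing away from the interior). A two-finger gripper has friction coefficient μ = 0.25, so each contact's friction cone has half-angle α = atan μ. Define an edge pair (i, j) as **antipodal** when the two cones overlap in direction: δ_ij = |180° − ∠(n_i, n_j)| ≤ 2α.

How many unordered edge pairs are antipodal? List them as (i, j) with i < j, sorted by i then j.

α = atan 0.25 = 14.04°;  2α = 28.07°
n_0 = (+0.4385, +0.8987)
n_1 = (-0.8423, +0.5389)
n_2 = (-0.7184, -0.6956)
n_3 = (+0.3201, -0.9474)
n_4 = (+0.8151, -0.5793)
n_5 = (+0.9980, +0.0625)
  (0,1): δ = 96.60°  ·
  (0,2): δ = 19.91°  ✓
  (0,3): δ = 44.68°  ·
  (0,4): δ = 80.61°  ·
  (0,5): δ = 119.60°  ·
  (1,2): δ = 103.31°  ·
  (1,3): δ = 38.72°  ·
  (1,4): δ = 2.79°  ✓
  (1,5): δ = 36.20°  ·
  (2,3): δ = 115.41°  ·
  (2,4): δ = 79.48°  ·
  (2,5): δ = 40.49°  ·
  (3,4): δ = 144.07°  ·
  (3,5): δ = 105.08°  ·
  (4,5): δ = 141.01°  ·
antipodal pairs: 2

count = 2; pairs: (0,2), (1,4)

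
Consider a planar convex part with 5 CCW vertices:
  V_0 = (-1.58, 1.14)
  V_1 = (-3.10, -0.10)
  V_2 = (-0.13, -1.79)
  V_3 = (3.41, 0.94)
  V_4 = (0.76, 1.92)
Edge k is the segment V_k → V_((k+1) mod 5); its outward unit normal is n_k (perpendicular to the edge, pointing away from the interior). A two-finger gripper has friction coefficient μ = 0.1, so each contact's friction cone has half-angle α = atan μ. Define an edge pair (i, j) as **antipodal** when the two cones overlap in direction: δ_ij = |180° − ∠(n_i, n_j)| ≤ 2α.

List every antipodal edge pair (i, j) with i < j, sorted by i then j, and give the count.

α = atan 0.1 = 5.71°;  2α = 11.42°
n_0 = (-0.6321, +0.7749)
n_1 = (-0.4946, -0.8691)
n_2 = (+0.6107, -0.7919)
n_3 = (+0.3469, +0.9379)
n_4 = (-0.3162, +0.9487)
  (0,1): δ = 68.85°  ·
  (0,2): δ = 1.57°  ✓
  (0,3): δ = 120.50°  ·
  (0,4): δ = 159.23°  ·
  (1,2): δ = 112.72°  ·
  (1,3): δ = 9.35°  ✓
  (1,4): δ = 48.08°  ·
  (2,3): δ = 57.93°  ·
  (2,4): δ = 19.20°  ·
  (3,4): δ = 141.27°  ·
antipodal pairs: 2

count = 2; pairs: (0,2), (1,3)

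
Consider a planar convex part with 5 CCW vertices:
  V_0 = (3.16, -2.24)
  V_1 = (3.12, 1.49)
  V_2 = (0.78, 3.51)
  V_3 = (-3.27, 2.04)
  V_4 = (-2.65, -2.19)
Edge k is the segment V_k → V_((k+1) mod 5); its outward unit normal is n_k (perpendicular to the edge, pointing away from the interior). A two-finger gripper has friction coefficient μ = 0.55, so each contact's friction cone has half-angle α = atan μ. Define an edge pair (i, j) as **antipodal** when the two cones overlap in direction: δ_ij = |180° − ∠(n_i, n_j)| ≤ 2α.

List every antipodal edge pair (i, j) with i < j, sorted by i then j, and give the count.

α = atan 0.55 = 28.81°;  2α = 57.62°
n_0 = (+0.9999, +0.0107)
n_1 = (+0.6535, +0.7570)
n_2 = (-0.3412, +0.9400)
n_3 = (-0.9894, -0.1450)
n_4 = (-0.0086, -1.0000)
  (0,1): δ = 131.42°  ·
  (0,2): δ = 70.67°  ·
  (0,3): δ = 7.72°  ✓
  (0,4): δ = 88.89°  ·
  (1,2): δ = 119.25°  ·
  (1,3): δ = 40.86°  ✓
  (1,4): δ = 40.31°  ✓
  (2,3): δ = 101.61°  ·
  (2,4): δ = 20.44°  ✓
  (3,4): δ = 98.83°  ·
antipodal pairs: 4

count = 4; pairs: (0,3), (1,3), (1,4), (2,4)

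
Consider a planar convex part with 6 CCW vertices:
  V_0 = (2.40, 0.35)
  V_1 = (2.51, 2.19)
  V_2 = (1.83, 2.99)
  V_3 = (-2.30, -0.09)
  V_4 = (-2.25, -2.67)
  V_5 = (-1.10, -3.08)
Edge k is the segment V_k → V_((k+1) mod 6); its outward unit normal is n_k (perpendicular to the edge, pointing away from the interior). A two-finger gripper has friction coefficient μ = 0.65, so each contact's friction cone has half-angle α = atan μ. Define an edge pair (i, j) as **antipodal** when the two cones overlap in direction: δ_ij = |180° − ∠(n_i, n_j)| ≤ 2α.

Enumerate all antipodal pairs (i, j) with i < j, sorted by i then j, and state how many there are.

count = 7; pairs: (0,2), (0,3), (1,3), (1,4), (2,4), (2,5), (3,5)

α = atan 0.65 = 33.02°;  2α = 66.05°
n_0 = (+0.9982, -0.0597)
n_1 = (+0.7619, +0.6476)
n_2 = (-0.5978, +0.8016)
n_3 = (-0.9998, -0.0194)
n_4 = (-0.3358, -0.9419)
n_5 = (+0.6999, -0.7142)
  (0,1): δ = 136.21°  ·
  (0,2): δ = 49.86°  ✓
  (0,3): δ = 4.53°  ✓
  (0,4): δ = 73.80°  ·
  (0,5): δ = 137.84°  ·
  (1,2): δ = 93.65°  ·
  (1,3): δ = 39.25°  ✓
  (1,4): δ = 30.01°  ✓
  (1,5): δ = 94.06°  ·
  (2,3): δ = 125.60°  ·
  (2,4): δ = 56.34°  ✓
  (2,5): δ = 7.71°  ✓
  (3,4): δ = 110.73°  ·
  (3,5): δ = 46.69°  ✓
  (4,5): δ = 115.96°  ·
antipodal pairs: 7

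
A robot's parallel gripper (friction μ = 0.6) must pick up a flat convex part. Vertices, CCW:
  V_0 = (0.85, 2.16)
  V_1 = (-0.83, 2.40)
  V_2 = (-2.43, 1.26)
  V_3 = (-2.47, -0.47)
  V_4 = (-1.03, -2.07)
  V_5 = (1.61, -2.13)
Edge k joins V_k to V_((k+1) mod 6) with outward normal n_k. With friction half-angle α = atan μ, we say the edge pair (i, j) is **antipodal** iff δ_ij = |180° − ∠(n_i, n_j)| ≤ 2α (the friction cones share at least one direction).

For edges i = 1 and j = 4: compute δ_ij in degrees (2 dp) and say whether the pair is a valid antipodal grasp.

δ = 36.77°, valid

α = atan 0.6 = 30.96°;  2α = 61.93°
edge 1: e_1 = (-1.60, -1.14);  n_1 = (-0.5803, +0.8144)
edge 4: e_4 = (+2.64, -0.06);  n_4 = (-0.0227, -0.9997)
∠(n_1, n_4) = 143.23°
δ = |180° − 143.23°| = 36.77°
36.77° ≤ 2α = 61.93°  →  valid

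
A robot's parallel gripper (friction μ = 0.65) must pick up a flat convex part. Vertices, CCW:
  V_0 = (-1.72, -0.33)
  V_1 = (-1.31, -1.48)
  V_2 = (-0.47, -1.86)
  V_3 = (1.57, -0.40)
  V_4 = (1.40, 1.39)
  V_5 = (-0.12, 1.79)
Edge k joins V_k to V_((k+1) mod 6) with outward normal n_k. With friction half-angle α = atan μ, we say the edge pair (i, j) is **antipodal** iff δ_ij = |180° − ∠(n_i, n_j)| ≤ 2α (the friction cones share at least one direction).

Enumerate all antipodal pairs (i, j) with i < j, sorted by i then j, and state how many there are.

count = 7; pairs: (0,3), (0,4), (1,3), (1,4), (2,4), (2,5), (3,5)

α = atan 0.65 = 33.02°;  2α = 66.05°
n_0 = (-0.9419, -0.3358)
n_1 = (-0.4122, -0.9111)
n_2 = (+0.5820, -0.8132)
n_3 = (+0.9955, +0.0945)
n_4 = (+0.2545, +0.9671)
n_5 = (-0.7982, +0.6024)
  (0,1): δ = 133.96°  ·
  (0,2): δ = 74.03°  ·
  (0,3): δ = 14.20°  ✓
  (0,4): δ = 55.63°  ✓
  (0,5): δ = 123.34°  ·
  (1,2): δ = 120.07°  ·
  (1,3): δ = 60.23°  ✓
  (1,4): δ = 9.60°  ✓
  (1,5): δ = 77.30°  ·
  (2,3): δ = 120.17°  ·
  (2,4): δ = 50.33°  ✓
  (2,5): δ = 17.37°  ✓
  (3,4): δ = 110.17°  ·
  (3,5): δ = 42.47°  ✓
  (4,5): δ = 112.30°  ·
antipodal pairs: 7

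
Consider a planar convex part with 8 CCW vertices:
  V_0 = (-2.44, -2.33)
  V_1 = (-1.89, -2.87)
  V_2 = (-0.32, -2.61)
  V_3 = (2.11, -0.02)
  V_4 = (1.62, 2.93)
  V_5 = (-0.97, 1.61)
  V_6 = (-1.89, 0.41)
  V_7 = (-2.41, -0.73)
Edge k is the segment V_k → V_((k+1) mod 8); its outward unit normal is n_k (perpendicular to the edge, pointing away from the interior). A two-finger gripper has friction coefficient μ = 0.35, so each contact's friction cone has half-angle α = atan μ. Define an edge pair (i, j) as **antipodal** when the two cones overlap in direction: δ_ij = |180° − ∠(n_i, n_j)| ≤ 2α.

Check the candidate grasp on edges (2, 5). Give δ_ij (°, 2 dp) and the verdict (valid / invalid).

α = atan 0.35 = 19.29°;  2α = 38.58°
edge 2: e_2 = (+2.43, +2.59);  n_2 = (+0.7293, -0.6842)
edge 5: e_5 = (-0.92, -1.20);  n_5 = (-0.7936, +0.6084)
∠(n_2, n_5) = 174.30°
δ = |180° − 174.30°| = 5.70°
5.70° ≤ 2α = 38.58°  →  valid

δ = 5.70°, valid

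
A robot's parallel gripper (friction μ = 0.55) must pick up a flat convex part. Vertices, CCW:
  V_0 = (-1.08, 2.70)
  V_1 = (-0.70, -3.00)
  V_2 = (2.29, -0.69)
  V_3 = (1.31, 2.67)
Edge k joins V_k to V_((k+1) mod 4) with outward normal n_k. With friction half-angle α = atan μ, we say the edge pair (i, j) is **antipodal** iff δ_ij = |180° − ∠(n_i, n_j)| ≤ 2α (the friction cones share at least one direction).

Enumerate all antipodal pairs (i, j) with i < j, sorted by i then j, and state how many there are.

count = 3; pairs: (0,1), (0,2), (1,3)

α = atan 0.55 = 28.81°;  2α = 57.62°
n_0 = (-0.9978, -0.0665)
n_1 = (+0.6114, -0.7913)
n_2 = (+0.9600, +0.2800)
n_3 = (+0.0126, +0.9999)
  (0,1): δ = 56.13°  ✓
  (0,2): δ = 12.45°  ✓
  (0,3): δ = 85.47°  ·
  (1,2): δ = 111.43°  ·
  (1,3): δ = 38.41°  ✓
  (2,3): δ = 106.98°  ·
antipodal pairs: 3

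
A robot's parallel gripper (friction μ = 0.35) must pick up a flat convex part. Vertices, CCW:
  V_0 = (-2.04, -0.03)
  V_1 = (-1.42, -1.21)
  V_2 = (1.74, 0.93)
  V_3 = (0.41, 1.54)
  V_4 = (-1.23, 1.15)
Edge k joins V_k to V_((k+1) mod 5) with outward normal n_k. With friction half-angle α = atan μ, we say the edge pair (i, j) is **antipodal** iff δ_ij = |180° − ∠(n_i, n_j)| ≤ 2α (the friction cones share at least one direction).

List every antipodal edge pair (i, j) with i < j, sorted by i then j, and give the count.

α = atan 0.35 = 19.29°;  2α = 38.58°
n_0 = (-0.8852, -0.4651)
n_1 = (+0.5607, -0.8280)
n_2 = (+0.4169, +0.9090)
n_3 = (-0.2314, +0.9729)
n_4 = (-0.8244, +0.5659)
  (0,1): δ = 83.61°  ·
  (0,2): δ = 37.64°  ✓
  (0,3): δ = 75.66°  ·
  (0,4): δ = 117.81°  ·
  (1,2): δ = 58.74°  ·
  (1,3): δ = 20.73°  ✓
  (1,4): δ = 21.43°  ✓
  (2,3): δ = 141.98°  ·
  (2,4): δ = 99.83°  ·
  (3,4): δ = 137.84°  ·
antipodal pairs: 3

count = 3; pairs: (0,2), (1,3), (1,4)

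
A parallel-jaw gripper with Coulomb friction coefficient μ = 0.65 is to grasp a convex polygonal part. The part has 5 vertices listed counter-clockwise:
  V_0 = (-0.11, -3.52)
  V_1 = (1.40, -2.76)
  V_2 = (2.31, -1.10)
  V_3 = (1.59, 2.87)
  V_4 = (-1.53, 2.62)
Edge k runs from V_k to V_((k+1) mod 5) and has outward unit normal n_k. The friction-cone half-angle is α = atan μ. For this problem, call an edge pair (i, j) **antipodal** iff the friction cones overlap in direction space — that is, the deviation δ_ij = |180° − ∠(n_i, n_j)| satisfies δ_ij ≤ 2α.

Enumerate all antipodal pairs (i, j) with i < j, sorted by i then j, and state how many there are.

count = 4; pairs: (0,3), (1,3), (1,4), (2,4)

α = atan 0.65 = 33.02°;  2α = 66.05°
n_0 = (+0.4496, -0.8932)
n_1 = (+0.8769, -0.4807)
n_2 = (+0.9839, +0.1784)
n_3 = (-0.0799, +0.9968)
n_4 = (-0.9743, -0.2253)
  (0,1): δ = 145.45°  ·
  (0,2): δ = 106.44°  ·
  (0,3): δ = 22.14°  ✓
  (0,4): δ = 76.31°  ·
  (1,2): δ = 140.99°  ·
  (1,3): δ = 56.69°  ✓
  (1,4): δ = 41.75°  ✓
  (2,3): δ = 95.70°  ·
  (2,4): δ = 2.74°  ✓
  (3,4): δ = 81.56°  ·
antipodal pairs: 4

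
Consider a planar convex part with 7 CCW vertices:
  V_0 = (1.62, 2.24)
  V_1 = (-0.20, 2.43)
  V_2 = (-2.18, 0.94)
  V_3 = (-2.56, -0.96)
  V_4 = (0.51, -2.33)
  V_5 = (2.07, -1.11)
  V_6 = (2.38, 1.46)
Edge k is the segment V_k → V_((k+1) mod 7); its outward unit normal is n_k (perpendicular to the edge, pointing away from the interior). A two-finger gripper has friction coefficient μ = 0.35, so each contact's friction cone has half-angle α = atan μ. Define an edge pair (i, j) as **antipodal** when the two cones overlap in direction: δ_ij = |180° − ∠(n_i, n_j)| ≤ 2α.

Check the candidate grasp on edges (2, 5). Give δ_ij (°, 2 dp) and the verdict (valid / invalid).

α = atan 0.35 = 19.29°;  2α = 38.58°
edge 2: e_2 = (-0.38, -1.90);  n_2 = (-0.9806, +0.1961)
edge 5: e_5 = (+0.31, +2.57);  n_5 = (+0.9928, -0.1198)
∠(n_2, n_5) = 175.57°
δ = |180° − 175.57°| = 4.43°
4.43° ≤ 2α = 38.58°  →  valid

δ = 4.43°, valid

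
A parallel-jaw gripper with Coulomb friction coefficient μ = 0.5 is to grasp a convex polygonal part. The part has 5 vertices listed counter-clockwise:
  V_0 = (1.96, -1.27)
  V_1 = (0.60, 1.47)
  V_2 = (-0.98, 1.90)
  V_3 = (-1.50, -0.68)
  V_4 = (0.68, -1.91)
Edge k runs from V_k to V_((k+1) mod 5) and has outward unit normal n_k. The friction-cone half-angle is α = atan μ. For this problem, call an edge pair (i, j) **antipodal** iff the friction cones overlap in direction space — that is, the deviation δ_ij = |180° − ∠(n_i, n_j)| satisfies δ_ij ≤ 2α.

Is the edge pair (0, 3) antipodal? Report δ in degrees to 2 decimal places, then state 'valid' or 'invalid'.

δ = 34.17°, valid

α = atan 0.5 = 26.57°;  2α = 53.13°
edge 0: e_0 = (-1.36, +2.74);  n_0 = (+0.8957, +0.4446)
edge 3: e_3 = (+2.18, -1.23);  n_3 = (-0.4914, -0.8709)
∠(n_0, n_3) = 145.83°
δ = |180° − 145.83°| = 34.17°
34.17° ≤ 2α = 53.13°  →  valid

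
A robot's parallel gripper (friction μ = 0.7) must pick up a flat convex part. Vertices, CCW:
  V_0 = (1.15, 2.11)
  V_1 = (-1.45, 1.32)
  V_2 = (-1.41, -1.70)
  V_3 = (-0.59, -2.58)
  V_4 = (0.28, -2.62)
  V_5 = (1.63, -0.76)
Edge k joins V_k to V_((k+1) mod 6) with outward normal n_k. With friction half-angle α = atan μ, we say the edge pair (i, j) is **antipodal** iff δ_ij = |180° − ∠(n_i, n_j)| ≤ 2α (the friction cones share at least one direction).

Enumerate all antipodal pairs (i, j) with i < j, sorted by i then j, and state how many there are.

α = atan 0.7 = 34.99°;  2α = 69.98°
n_0 = (-0.2907, +0.9568)
n_1 = (-0.9999, -0.0132)
n_2 = (-0.7316, -0.6817)
n_3 = (-0.0459, -0.9989)
n_4 = (+0.8093, -0.5874)
n_5 = (+0.9863, +0.1650)
  (0,1): δ = 106.14°  ·
  (0,2): δ = 63.92°  ✓
  (0,3): δ = 19.53°  ✓
  (0,4): δ = 37.13°  ✓
  (0,5): δ = 82.59°  ·
  (1,2): δ = 137.78°  ·
  (1,3): δ = 93.39°  ·
  (1,4): δ = 36.73°  ✓
  (1,5): δ = 8.74°  ✓
  (2,3): δ = 135.61°  ·
  (2,4): δ = 78.95°  ·
  (2,5): δ = 33.48°  ✓
  (3,4): δ = 123.34°  ·
  (3,5): δ = 77.87°  ·
  (4,5): δ = 134.53°  ·
antipodal pairs: 6

count = 6; pairs: (0,2), (0,3), (0,4), (1,4), (1,5), (2,5)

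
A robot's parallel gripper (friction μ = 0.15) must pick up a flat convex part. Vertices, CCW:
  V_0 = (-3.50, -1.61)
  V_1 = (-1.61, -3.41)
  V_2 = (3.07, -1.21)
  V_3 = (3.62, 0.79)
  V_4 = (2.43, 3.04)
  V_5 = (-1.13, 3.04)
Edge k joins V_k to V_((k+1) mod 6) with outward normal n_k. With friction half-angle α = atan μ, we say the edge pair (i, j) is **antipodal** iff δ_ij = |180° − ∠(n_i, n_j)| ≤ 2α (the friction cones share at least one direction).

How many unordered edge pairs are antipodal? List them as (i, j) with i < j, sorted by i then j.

count = 1; pairs: (2,5)

α = atan 0.15 = 8.53°;  2α = 17.06°
n_0 = (-0.6897, -0.7241)
n_1 = (+0.4254, -0.9050)
n_2 = (+0.9642, -0.2652)
n_3 = (+0.8840, +0.4675)
n_4 = (+0.0000, +1.0000)
n_5 = (-0.8910, +0.4541)
  (0,1): δ = 111.22°  ·
  (0,2): δ = 61.77°  ·
  (0,3): δ = 18.52°  ·
  (0,4): δ = 43.60°  ·
  (0,5): δ = 106.60°  ·
  (1,2): δ = 130.55°  ·
  (1,3): δ = 87.30°  ·
  (1,4): δ = 25.18°  ·
  (1,5): δ = 37.82°  ·
  (2,3): δ = 136.75°  ·
  (2,4): δ = 74.62°  ·
  (2,5): δ = 11.63°  ✓
  (3,4): δ = 117.87°  ·
  (3,5): δ = 54.88°  ·
  (4,5): δ = 117.01°  ·
antipodal pairs: 1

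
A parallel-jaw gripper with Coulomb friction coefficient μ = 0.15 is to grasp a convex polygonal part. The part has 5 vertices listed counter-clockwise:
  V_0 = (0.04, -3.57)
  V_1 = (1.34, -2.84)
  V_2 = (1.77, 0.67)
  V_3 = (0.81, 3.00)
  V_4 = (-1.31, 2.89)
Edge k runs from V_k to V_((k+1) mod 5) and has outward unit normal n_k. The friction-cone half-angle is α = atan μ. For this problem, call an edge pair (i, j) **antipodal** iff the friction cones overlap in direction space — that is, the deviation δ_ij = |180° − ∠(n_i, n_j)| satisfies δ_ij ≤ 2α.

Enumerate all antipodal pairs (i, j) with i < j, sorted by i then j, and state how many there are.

count = 1; pairs: (2,4)

α = atan 0.15 = 8.53°;  2α = 17.06°
n_0 = (+0.4896, -0.8719)
n_1 = (+0.9926, -0.1216)
n_2 = (+0.9246, +0.3809)
n_3 = (-0.0518, +0.9987)
n_4 = (-0.9789, -0.2046)
  (0,1): δ = 126.30°  ·
  (0,2): δ = 96.92°  ·
  (0,3): δ = 26.35°  ·
  (0,4): δ = 72.49°  ·
  (1,2): δ = 150.62°  ·
  (1,3): δ = 80.05°  ·
  (1,4): δ = 18.79°  ·
  (2,3): δ = 109.42°  ·
  (2,4): δ = 10.59°  ✓
  (3,4): δ = 81.17°  ·
antipodal pairs: 1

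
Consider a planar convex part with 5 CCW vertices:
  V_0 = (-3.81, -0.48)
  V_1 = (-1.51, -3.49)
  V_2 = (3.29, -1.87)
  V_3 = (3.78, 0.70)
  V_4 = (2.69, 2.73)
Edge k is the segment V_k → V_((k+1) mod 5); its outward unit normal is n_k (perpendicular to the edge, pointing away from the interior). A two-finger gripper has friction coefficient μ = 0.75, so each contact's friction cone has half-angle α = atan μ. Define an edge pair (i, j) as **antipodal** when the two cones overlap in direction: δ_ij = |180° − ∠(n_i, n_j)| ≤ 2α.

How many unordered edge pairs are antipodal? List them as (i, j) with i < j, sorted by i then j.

count = 4; pairs: (0,2), (0,3), (1,4), (2,4)

α = atan 0.75 = 36.87°;  2α = 73.74°
n_0 = (-0.7946, -0.6072)
n_1 = (+0.3198, -0.9475)
n_2 = (+0.9823, -0.1873)
n_3 = (+0.8810, +0.4731)
n_4 = (-0.4428, +0.8966)
  (0,1): δ = 108.73°  ·
  (0,2): δ = 48.18°  ✓
  (0,3): δ = 9.15°  ✓
  (0,4): δ = 78.90°  ·
  (1,2): δ = 119.44°  ·
  (1,3): δ = 80.42°  ·
  (1,4): δ = 7.63°  ✓
  (2,3): δ = 140.97°  ·
  (2,4): δ = 52.92°  ✓
  (3,4): δ = 91.95°  ·
antipodal pairs: 4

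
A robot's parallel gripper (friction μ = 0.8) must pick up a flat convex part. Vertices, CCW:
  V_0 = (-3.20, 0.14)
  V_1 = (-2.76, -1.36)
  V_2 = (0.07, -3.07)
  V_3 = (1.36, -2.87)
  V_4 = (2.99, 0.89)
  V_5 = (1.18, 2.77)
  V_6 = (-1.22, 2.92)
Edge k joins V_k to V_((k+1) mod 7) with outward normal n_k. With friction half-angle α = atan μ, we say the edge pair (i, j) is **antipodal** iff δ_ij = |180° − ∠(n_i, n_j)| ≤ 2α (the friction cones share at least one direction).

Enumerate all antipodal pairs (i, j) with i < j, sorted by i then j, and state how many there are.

α = atan 0.8 = 38.66°;  2α = 77.32°
n_0 = (-0.9596, -0.2815)
n_1 = (-0.5172, -0.8559)
n_2 = (+0.1532, -0.9882)
n_3 = (+0.9175, -0.3977)
n_4 = (+0.7204, +0.6936)
n_5 = (+0.0624, +0.9981)
n_6 = (-0.8145, +0.5801)
  (0,1): δ = 137.49°  ·
  (0,2): δ = 97.54°  ·
  (0,3): δ = 39.79°  ✓
  (0,4): δ = 27.57°  ✓
  (0,5): δ = 70.08°  ✓
  (0,6): δ = 128.19°  ·
  (1,2): δ = 140.05°  ·
  (1,3): δ = 82.30°  ·
  (1,4): δ = 14.94°  ✓
  (1,5): δ = 27.57°  ✓
  (1,6): δ = 85.68°  ·
  (2,3): δ = 122.25°  ·
  (2,4): δ = 54.90°  ✓
  (2,5): δ = 12.39°  ✓
  (2,6): δ = 45.73°  ✓
  (3,4): δ = 112.65°  ·
  (3,5): δ = 70.14°  ✓
  (3,6): δ = 12.02°  ✓
  (4,5): δ = 137.49°  ·
  (4,6): δ = 79.37°  ·
  (5,6): δ = 121.88°  ·
antipodal pairs: 10

count = 10; pairs: (0,3), (0,4), (0,5), (1,4), (1,5), (2,4), (2,5), (2,6), (3,5), (3,6)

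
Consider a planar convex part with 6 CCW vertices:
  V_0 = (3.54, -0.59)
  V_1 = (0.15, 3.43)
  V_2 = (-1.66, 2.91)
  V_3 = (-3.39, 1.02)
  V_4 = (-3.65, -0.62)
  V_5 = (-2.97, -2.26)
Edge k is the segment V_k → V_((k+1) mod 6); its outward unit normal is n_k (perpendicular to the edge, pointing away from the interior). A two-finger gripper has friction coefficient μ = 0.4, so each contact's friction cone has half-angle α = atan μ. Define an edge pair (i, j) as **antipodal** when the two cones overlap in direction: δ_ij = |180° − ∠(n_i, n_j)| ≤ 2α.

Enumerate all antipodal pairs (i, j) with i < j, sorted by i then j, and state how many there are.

α = atan 0.4 = 21.80°;  2α = 43.60°
n_0 = (+0.7645, +0.6447)
n_1 = (-0.2761, +0.9611)
n_2 = (-0.7376, +0.6752)
n_3 = (-0.9877, +0.1566)
n_4 = (-0.9237, -0.3830)
n_5 = (+0.2485, -0.9686)
  (0,1): δ = 114.11°  ·
  (0,2): δ = 82.61°  ·
  (0,3): δ = 49.15°  ·
  (0,4): δ = 17.62°  ✓
  (0,5): δ = 64.25°  ·
  (1,2): δ = 148.50°  ·
  (1,3): δ = 115.04°  ·
  (1,4): δ = 83.51°  ·
  (1,5): δ = 1.64°  ✓
  (2,3): δ = 146.54°  ·
  (2,4): δ = 115.01°  ·
  (2,5): δ = 33.14°  ✓
  (3,4): δ = 148.47°  ·
  (3,5): δ = 66.60°  ·
  (4,5): δ = 98.13°  ·
antipodal pairs: 3

count = 3; pairs: (0,4), (1,5), (2,5)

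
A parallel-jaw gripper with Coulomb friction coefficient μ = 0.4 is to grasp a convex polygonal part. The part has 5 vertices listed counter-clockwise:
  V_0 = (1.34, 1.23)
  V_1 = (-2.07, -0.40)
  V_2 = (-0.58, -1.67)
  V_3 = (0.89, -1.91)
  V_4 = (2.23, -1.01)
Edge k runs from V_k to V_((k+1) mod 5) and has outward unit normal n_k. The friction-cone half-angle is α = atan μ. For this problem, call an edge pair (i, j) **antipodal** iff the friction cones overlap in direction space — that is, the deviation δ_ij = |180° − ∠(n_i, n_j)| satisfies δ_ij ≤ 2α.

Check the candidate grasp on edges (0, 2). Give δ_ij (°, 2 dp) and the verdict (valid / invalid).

δ = 34.82°, valid

α = atan 0.4 = 21.80°;  2α = 43.60°
edge 0: e_0 = (-3.41, -1.63);  n_0 = (-0.4313, +0.9022)
edge 2: e_2 = (+1.47, -0.24);  n_2 = (-0.1611, -0.9869)
∠(n_0, n_2) = 145.18°
δ = |180° − 145.18°| = 34.82°
34.82° ≤ 2α = 43.60°  →  valid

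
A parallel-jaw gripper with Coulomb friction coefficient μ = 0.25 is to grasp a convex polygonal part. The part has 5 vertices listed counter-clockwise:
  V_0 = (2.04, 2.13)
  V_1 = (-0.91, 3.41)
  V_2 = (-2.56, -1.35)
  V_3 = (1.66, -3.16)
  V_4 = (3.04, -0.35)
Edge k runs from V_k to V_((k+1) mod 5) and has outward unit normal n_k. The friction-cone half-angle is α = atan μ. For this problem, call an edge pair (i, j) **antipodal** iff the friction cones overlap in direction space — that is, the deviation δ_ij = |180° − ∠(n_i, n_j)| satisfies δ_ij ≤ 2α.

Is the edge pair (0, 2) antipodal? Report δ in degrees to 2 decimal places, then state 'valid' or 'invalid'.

α = atan 0.25 = 14.04°;  2α = 28.07°
edge 0: e_0 = (-2.95, +1.28);  n_0 = (+0.3980, +0.9174)
edge 2: e_2 = (+4.22, -1.81);  n_2 = (-0.3942, -0.9190)
∠(n_0, n_2) = 179.76°
δ = |180° − 179.76°| = 0.24°
0.24° ≤ 2α = 28.07°  →  valid

δ = 0.24°, valid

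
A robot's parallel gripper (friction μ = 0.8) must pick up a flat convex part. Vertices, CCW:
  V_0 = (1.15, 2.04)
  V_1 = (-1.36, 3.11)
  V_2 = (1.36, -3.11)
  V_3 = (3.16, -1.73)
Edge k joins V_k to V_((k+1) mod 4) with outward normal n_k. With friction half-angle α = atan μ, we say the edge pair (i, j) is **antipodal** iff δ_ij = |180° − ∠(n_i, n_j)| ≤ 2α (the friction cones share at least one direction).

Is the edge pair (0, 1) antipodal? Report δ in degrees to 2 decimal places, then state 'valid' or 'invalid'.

δ = 43.29°, valid

α = atan 0.8 = 38.66°;  2α = 77.32°
edge 0: e_0 = (-2.51, +1.07);  n_0 = (+0.3921, +0.9199)
edge 1: e_1 = (+2.72, -6.22);  n_1 = (-0.9162, -0.4007)
∠(n_0, n_1) = 136.71°
δ = |180° − 136.71°| = 43.29°
43.29° ≤ 2α = 77.32°  →  valid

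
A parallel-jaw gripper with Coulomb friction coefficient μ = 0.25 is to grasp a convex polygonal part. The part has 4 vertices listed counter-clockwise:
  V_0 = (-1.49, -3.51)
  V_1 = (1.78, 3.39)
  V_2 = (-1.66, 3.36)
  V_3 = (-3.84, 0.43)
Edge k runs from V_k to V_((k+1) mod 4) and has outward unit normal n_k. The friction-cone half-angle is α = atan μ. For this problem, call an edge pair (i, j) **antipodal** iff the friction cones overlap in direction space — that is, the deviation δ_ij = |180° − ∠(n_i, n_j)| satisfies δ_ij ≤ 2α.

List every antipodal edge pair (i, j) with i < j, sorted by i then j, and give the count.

count = 1; pairs: (0,2)

α = atan 0.25 = 14.04°;  2α = 28.07°
n_0 = (+0.9037, -0.4283)
n_1 = (-0.0087, +1.0000)
n_2 = (-0.8023, +0.5969)
n_3 = (-0.8588, -0.5123)
  (0,1): δ = 64.14°  ·
  (0,2): δ = 11.29°  ✓
  (0,3): δ = 56.17°  ·
  (1,2): δ = 127.15°  ·
  (1,3): δ = 59.69°  ·
  (2,3): δ = 112.54°  ·
antipodal pairs: 1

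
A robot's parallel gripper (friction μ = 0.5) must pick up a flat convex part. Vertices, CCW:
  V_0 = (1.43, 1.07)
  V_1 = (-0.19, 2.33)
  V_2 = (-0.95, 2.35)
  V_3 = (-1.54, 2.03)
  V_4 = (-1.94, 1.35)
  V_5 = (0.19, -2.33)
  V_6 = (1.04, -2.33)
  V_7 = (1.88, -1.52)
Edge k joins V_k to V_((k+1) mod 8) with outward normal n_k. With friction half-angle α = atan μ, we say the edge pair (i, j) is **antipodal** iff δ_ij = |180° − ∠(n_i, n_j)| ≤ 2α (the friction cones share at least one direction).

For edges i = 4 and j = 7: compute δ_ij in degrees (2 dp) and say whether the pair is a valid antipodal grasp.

δ = 20.21°, valid

α = atan 0.5 = 26.57°;  2α = 53.13°
edge 4: e_4 = (+2.13, -3.68);  n_4 = (-0.8655, -0.5009)
edge 7: e_7 = (-0.45, +2.59);  n_7 = (+0.9852, +0.1712)
∠(n_4, n_7) = 159.79°
δ = |180° − 159.79°| = 20.21°
20.21° ≤ 2α = 53.13°  →  valid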